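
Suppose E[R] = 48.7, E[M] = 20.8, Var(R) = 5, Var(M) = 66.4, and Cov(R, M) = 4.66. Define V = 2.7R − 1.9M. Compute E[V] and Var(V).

E[V] = 91.97, Var(V) = 228.3424

E[V] = 2.7·E[R] + (-1.9)·E[M] = 2.7·48.7 + (-1.9)·20.8 = 91.97.
Var(V) = a²·Var(R) + b²·Var(M) + 2ab·Cov(R, M) with a = 2.7, b = -1.9.
= 2.7²·5 + (-1.9)²·66.4 + 2·2.7·(-1.9)·4.66
= 36.45 + 239.704 + (-47.8116) = 228.3424.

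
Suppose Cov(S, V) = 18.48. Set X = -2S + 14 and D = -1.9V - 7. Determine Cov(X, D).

Cov(X, D) = 70.224

Cov(X, D) = a·c·Cov(S, V) = (-2)·(-1.9)·18.48 = 70.224. Additive constants drop out.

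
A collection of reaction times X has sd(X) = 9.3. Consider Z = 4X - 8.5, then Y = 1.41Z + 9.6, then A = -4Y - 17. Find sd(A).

sd(Z) = |4|·9.3 = 37.2.
sd(Y) = |1.41|·37.2 = 52.452.
sd(A) = |-4|·52.452 = 209.808.

sd(A) = 209.808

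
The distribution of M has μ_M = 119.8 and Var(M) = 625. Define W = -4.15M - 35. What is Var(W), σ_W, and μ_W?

Var(W) = 10764.0625, σ_W = 103.75, μ_W = -532.17

W = -4.15M - 35 is linear with a = -4.15, b = -35.
Var(W) = a²·Var(M) = (-4.15)²·625 = 10764.0625 (the additive constant -35 does not affect variance).
σ_M = √625 = 25.
σ_W = |a|·σ_M = |-4.15|·25 = 103.75.
μ_W = a·μ_M + b = (-4.15)·119.8 + (-35) = -532.17.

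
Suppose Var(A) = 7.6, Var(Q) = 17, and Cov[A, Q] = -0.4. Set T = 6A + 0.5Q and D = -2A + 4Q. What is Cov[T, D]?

By bilinearity, Cov[T, D] = ac·Var(A) + bd·Var(Q) + (ad+bc)·Cov[A, Q], with a=6, b=0.5, c=-2, d=4.
ac·Var(A) = 6·(-2)·7.6 = -91.2
bd·Var(Q) = 0.5·4·17 = 34
(ad+bc)·Cov[A, Q] = (23)·(-0.4) = -9.2
Cov[T, D] = -91.2 + 34 + (-9.2) = -66.4.

Cov[T, D] = -66.4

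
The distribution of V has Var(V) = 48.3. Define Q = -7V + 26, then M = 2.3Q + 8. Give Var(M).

Var(M) = 12519.843

Var(Q) = (-7)²·48.3 = 2366.7.
Var(M) = 2.3²·2366.7 = 12519.843.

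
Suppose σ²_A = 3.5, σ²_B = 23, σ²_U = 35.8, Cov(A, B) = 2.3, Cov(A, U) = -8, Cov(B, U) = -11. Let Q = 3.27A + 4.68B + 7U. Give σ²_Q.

σ²_Q = a²·σ²_A + b²·σ²_B + c²·σ²_U + 2ab·Cov(A, B) + 2ac·Cov(A, U) + 2bc·Cov(B, U), with a = 3.27, b = 4.68, c = 7.
= 37.42515 + 503.7552 + 1754.2 + 70.39656 + (-366.24) + (-720.72)
= 1278.81691.

σ²_Q = 1278.81691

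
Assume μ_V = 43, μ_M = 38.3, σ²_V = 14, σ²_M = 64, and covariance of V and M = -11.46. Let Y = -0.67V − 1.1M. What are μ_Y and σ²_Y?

μ_Y = (-0.67)·μ_V + (-1.1)·μ_M = (-0.67)·43 + (-1.1)·38.3 = -70.94.
σ²_Y = a²·σ²_V + b²·σ²_M + 2ab·covariance of V and M with a = -0.67, b = -1.1.
= (-0.67)²·14 + (-1.1)²·64 + 2·(-0.67)·(-1.1)·(-11.46)
= 6.2846 + 77.44 + (-16.89204) = 66.83256.

μ_Y = -70.94, σ²_Y = 66.83256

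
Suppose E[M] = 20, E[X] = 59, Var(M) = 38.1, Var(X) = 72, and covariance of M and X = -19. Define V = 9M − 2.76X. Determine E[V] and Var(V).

E[V] = 9·E[M] + (-2.76)·E[X] = 9·20 + (-2.76)·59 = 17.16.
Var(V) = a²·Var(M) + b²·Var(X) + 2ab·covariance of M and X with a = 9, b = -2.76.
= 9²·38.1 + (-2.76)²·72 + 2·9·(-2.76)·(-19)
= 3086.1 + 548.4672 + 943.92 = 4578.4872.

E[V] = 17.16, Var(V) = 4578.4872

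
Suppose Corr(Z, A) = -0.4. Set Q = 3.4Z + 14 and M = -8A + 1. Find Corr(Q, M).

Linear rescalings preserve |correlation|; the slopes 3.4 and -8 have opposite signs, so the correlation flips sign: Corr(Q, M) = −Corr(Z, A) = 0.4.

Corr(Q, M) = 0.4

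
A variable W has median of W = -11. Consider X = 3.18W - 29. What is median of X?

median of X = -63.98

A linear map preserves order up to sign, so median of X = a·median of W + b = 3.18·(-11) + (-29) = -63.98.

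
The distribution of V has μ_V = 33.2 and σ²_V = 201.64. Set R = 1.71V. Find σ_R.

R = 1.71V is linear with a = 1.71, b = 0.
σ_V = √201.64 = 14.2.
σ_R = |a|·σ_V = |1.71|·14.2 = 24.282.

σ_R = 24.282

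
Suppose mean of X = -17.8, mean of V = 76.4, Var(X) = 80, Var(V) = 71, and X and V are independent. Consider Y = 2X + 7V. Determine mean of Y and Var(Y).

mean of Y = 2·mean of X + 7·mean of V = 2·(-17.8) + 7·76.4 = 499.2.
Var(Y) = a²·Var(X) + b²·Var(V) + 2ab·Cov(X, V) with a = 2, b = 7.
Independence gives Cov(X, V) = 0.
= 2²·80 + 7²·71 + 2·2·7·0
= 320 + 3479 + 0 = 3799.

mean of Y = 499.2, Var(Y) = 3799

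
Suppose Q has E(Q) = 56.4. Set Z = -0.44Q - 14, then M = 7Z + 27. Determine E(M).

E(M) = -244.712

E(Z) = (-0.44)·56.4 + (-14) = -38.816.
E(M) = 7·(-38.816) + 27 = -244.712.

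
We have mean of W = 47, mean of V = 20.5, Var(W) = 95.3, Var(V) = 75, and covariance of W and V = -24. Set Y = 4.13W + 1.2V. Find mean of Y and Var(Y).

mean of Y = 218.71, Var(Y) = 1495.63457

mean of Y = 4.13·mean of W + 1.2·mean of V = 4.13·47 + 1.2·20.5 = 218.71.
Var(Y) = a²·Var(W) + b²·Var(V) + 2ab·covariance of W and V with a = 4.13, b = 1.2.
= 4.13²·95.3 + 1.2²·75 + 2·4.13·1.2·(-24)
= 1625.52257 + 108 + (-237.888) = 1495.63457.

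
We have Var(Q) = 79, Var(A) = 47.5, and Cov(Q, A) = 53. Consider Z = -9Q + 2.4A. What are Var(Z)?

Var(Z) = a²·Var(Q) + b²·Var(A) + 2ab·Cov(Q, A) with a = -9, b = 2.4.
= (-9)²·79 + 2.4²·47.5 + 2·(-9)·2.4·53
= 6399 + 273.6 + (-2289.6) = 4383.

Var(Z) = 4383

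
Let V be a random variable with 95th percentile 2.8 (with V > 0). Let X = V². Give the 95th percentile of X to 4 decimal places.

V² is increasing, so P_{95}(X) = g(P_{95}(V)) = 7.84.

95th percentile of X = 7.84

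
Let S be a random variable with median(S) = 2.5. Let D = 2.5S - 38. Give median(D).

A linear map preserves order up to sign, so median(D) = a·median(S) + b = 2.5·2.5 + (-38) = -31.75.

median(D) = -31.75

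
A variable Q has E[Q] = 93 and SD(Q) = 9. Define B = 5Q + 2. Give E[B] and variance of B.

E[B] = 467, variance of B = 2025

B = 5Q + 2 is linear with a = 5, b = 2.
E[B] = a·E[Q] + b = 5·93 + 2 = 467.
variance of Q = 9² = 81.
variance of B = a²·variance of Q = 5²·81 = 2025 (the additive constant 2 does not affect variance).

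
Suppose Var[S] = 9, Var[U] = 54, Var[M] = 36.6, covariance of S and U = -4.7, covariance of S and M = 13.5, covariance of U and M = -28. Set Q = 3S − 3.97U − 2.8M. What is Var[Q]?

Var[Q] = 481.6906

Var[Q] = a²·Var[S] + b²·Var[U] + c²·Var[M] + 2ab·covariance of S and U + 2ac·covariance of S and M + 2bc·covariance of U and M, with a = 3, b = -3.97, c = -2.8.
= 81 + 851.0886 + 286.944 + 111.954 + (-226.8) + (-622.496)
= 481.6906.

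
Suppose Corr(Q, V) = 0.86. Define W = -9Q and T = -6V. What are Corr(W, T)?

Linear rescalings preserve correlation up to sign; here the slopes -9 and -6 have the same sign, so Corr(W, T) = Corr(Q, V) = 0.86.

Corr(W, T) = 0.86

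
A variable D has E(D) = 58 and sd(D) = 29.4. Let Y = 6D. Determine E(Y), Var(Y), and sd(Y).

Y = 6D is linear with a = 6, b = 0.
E(Y) = a·E(D) + b = 6·58 = 348.
Var(D) = 29.4² = 864.36.
Var(Y) = a²·Var(D) = 6²·864.36 = 31116.96.
sd(Y) = |a|·sd(D) = |6|·29.4 = 176.4.

E(Y) = 348, Var(Y) = 31116.96, sd(Y) = 176.4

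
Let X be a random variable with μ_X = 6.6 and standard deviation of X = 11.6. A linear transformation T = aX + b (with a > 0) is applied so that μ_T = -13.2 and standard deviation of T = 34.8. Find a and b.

a = 3, b = -33

standard deviation of T = a·standard deviation of X (a > 0), so a = 34.8/11.6 = 3.
μ_T = a·μ_X + b, so b = -13.2 − 3·6.6 = -33.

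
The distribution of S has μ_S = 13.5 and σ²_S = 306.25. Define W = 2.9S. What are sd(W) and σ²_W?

sd(W) = 50.75, σ²_W = 2575.5625

W = 2.9S is linear with a = 2.9, b = 0.
sd(S) = √306.25 = 17.5.
sd(W) = |a|·sd(S) = |2.9|·17.5 = 50.75.
σ²_W = a²·σ²_S = 2.9²·306.25 = 2575.5625.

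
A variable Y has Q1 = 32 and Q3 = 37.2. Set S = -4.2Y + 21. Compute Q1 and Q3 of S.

Q1(S) = -135.24, Q3(S) = -113.4

a = -4.2 < 0 reverses order: Q1(S) comes from Q3(Y), Q3(S) from Q1(Y).
Q1(S) = (-4.2)·37.2 + 21 = -135.24; Q3(S) = (-4.2)·32 + 21 = -113.4.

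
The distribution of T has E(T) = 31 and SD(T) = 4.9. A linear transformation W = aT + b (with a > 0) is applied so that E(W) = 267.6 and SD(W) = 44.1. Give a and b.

SD(W) = a·SD(T) (a > 0), so a = 44.1/4.9 = 9.
E(W) = a·E(T) + b, so b = 267.6 − 9·31 = -11.4.

a = 9, b = -11.4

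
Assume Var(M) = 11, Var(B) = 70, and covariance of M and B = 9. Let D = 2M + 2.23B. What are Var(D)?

Var(D) = 472.383

Var(D) = a²·Var(M) + b²·Var(B) + 2ab·covariance of M and B with a = 2, b = 2.23.
= 2²·11 + 2.23²·70 + 2·2·2.23·9
= 44 + 348.103 + 80.28 = 472.383.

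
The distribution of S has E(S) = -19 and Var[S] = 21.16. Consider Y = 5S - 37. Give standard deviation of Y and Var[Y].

standard deviation of Y = 23, Var[Y] = 529

Y = 5S - 37 is linear with a = 5, b = -37.
standard deviation of S = √21.16 = 4.6.
standard deviation of Y = |a|·standard deviation of S = |5|·4.6 = 23.
Var[Y] = a²·Var[S] = 5²·21.16 = 529 (the additive constant -37 does not affect variance).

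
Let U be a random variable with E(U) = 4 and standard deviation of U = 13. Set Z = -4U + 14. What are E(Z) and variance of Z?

E(Z) = -2, variance of Z = 2704

Z = -4U + 14 is linear with a = -4, b = 14.
E(Z) = a·E(U) + b = (-4)·4 + 14 = -2.
variance of U = 13² = 169.
variance of Z = a²·variance of U = (-4)²·169 = 2704 (the additive constant 14 does not affect variance).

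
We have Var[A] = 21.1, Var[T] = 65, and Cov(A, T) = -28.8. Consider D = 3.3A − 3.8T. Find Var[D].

Var[D] = 1890.683

Var[D] = a²·Var[A] + b²·Var[T] + 2ab·Cov(A, T) with a = 3.3, b = -3.8.
= 3.3²·21.1 + (-3.8)²·65 + 2·3.3·(-3.8)·(-28.8)
= 229.779 + 938.6 + 722.304 = 1890.683.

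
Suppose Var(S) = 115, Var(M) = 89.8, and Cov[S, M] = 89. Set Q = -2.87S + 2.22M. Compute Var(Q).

Var(Q) = a²·Var(S) + b²·Var(M) + 2ab·Cov[S, M] with a = -2.87, b = 2.22.
= (-2.87)²·115 + 2.22²·89.8 + 2·(-2.87)·2.22·89
= 947.2435 + 442.57032 + (-1134.1092) = 255.70462.

Var(Q) = 255.70462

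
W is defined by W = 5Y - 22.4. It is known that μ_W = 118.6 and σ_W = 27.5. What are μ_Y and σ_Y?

From W = 5Y - 22.4: μ_W = a·μ_Y + b, so μ_Y = (μ_W − b)/a = (118.6 − (-22.4))/5 = 28.2.
σ_W = |a|·σ_Y, so σ_Y = 27.5/|5| = 5.5.

μ_Y = 28.2, σ_Y = 5.5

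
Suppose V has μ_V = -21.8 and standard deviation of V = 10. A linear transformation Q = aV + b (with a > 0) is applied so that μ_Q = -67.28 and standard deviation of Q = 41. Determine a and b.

a = 4.1, b = 22.1

standard deviation of Q = a·standard deviation of V (a > 0), so a = 41/10 = 4.1.
μ_Q = a·μ_V + b, so b = -67.28 − 4.1·(-21.8) = 22.1.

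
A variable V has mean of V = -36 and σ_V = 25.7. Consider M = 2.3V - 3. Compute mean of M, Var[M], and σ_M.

mean of M = -85.8, Var[M] = 3493.9921, σ_M = 59.11

M = 2.3V - 3 is linear with a = 2.3, b = -3.
mean of M = a·mean of V + b = 2.3·(-36) + (-3) = -85.8.
Var[V] = 25.7² = 660.49.
Var[M] = a²·Var[V] = 2.3²·660.49 = 3493.9921 (the additive constant -3 does not affect variance).
σ_M = |a|·σ_V = |2.3|·25.7 = 59.11.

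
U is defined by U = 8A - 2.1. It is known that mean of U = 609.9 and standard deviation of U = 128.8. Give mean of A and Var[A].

From U = 8A - 2.1: mean of U = a·mean of A + b, so mean of A = (mean of U − b)/a = (609.9 − (-2.1))/8 = 76.5.
Var[U] = 128.8² = 16589.44.
Var[U] = a²·Var[A], so Var[A] = 16589.44/8² = 259.21.

mean of A = 76.5, Var[A] = 259.21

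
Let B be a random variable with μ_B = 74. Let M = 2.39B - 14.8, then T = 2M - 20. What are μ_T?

μ_T = 304.12

μ_M = 2.39·74 + (-14.8) = 162.06.
μ_T = 2·162.06 + (-20) = 304.12.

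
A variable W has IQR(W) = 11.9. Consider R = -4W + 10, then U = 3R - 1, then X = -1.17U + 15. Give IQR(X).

IQR(X) = 167.076

IQR(R) = |-4|·11.9 = 47.6.
IQR(U) = |3|·47.6 = 142.8.
IQR(X) = |-1.17|·142.8 = 167.076.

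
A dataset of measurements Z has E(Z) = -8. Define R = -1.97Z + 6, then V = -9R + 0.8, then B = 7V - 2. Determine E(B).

E(R) = (-1.97)·(-8) + 6 = 21.76.
E(V) = (-9)·21.76 + 0.8 = -195.04.
E(B) = 7·(-195.04) + (-2) = -1367.28.

E(B) = -1367.28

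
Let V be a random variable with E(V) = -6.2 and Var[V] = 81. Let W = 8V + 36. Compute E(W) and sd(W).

E(W) = -13.6, sd(W) = 72

W = 8V + 36 is linear with a = 8, b = 36.
E(W) = a·E(V) + b = 8·(-6.2) + 36 = -13.6.
sd(V) = √81 = 9.
sd(W) = |a|·sd(V) = |8|·9 = 72.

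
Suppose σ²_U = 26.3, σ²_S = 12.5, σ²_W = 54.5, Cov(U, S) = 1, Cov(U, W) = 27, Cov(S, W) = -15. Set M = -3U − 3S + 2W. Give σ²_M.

σ²_M = a²·σ²_U + b²·σ²_S + c²·σ²_W + 2ab·Cov(U, S) + 2ac·Cov(U, W) + 2bc·Cov(S, W), with a = -3, b = -3, c = 2.
= 236.7 + 112.5 + 218 + 18 + (-324) + 180
= 441.2.

σ²_M = 441.2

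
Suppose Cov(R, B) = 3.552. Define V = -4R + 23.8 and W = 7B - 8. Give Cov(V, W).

Cov(V, W) = a·c·Cov(R, B) = (-4)·7·3.552 = -99.456. Additive constants drop out.

Cov(V, W) = -99.456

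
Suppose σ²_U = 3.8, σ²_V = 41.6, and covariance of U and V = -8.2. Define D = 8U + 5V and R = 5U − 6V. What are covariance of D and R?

By bilinearity, covariance of D and R = ac·σ²_U + bd·σ²_V + (ad+bc)·covariance of U and V, with a=8, b=5, c=5, d=-6.
ac·σ²_U = 8·5·3.8 = 152
bd·σ²_V = 5·(-6)·41.6 = -1248
(ad+bc)·covariance of U and V = (-23)·(-8.2) = 188.6
covariance of D and R = 152 + (-1248) + 188.6 = -907.4.

covariance of D and R = -907.4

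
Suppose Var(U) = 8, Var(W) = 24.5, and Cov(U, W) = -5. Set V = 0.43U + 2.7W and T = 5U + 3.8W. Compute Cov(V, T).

By bilinearity, Cov(V, T) = ac·Var(U) + bd·Var(W) + (ad+bc)·Cov(U, W), with a=0.43, b=2.7, c=5, d=3.8.
ac·Var(U) = 0.43·5·8 = 17.2
bd·Var(W) = 2.7·3.8·24.5 = 251.37
(ad+bc)·Cov(U, W) = (15.134)·(-5) = -75.67
Cov(V, T) = 17.2 + 251.37 + (-75.67) = 192.9.

Cov(V, T) = 192.9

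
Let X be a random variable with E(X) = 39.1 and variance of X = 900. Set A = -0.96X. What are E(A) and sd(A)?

A = -0.96X is linear with a = -0.96, b = 0.
E(A) = a·E(X) + b = (-0.96)·39.1 = -37.536.
sd(X) = √900 = 30.
sd(A) = |a|·sd(X) = |-0.96|·30 = 28.8.

E(A) = -37.536, sd(A) = 28.8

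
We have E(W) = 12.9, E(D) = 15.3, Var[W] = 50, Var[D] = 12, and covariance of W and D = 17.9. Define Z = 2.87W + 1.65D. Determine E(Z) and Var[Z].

E(Z) = 2.87·E(W) + 1.65·E(D) = 2.87·12.9 + 1.65·15.3 = 62.268.
Var[Z] = a²·Var[W] + b²·Var[D] + 2ab·covariance of W and D with a = 2.87, b = 1.65.
= 2.87²·50 + 1.65²·12 + 2·2.87·1.65·17.9
= 411.845 + 32.67 + 169.5309 = 614.0459.

E(Z) = 62.268, Var[Z] = 614.0459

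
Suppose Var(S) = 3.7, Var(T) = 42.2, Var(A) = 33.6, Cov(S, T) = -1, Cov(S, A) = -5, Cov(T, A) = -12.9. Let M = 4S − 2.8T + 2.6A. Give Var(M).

Var(M) = a²·Var(S) + b²·Var(T) + c²·Var(A) + 2ab·Cov(S, T) + 2ac·Cov(S, A) + 2bc·Cov(T, A), with a = 4, b = -2.8, c = 2.6.
= 59.2 + 330.848 + 227.136 + 22.4 + (-104) + 187.824
= 723.408.

Var(M) = 723.408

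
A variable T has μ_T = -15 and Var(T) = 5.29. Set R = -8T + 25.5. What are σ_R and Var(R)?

σ_R = 18.4, Var(R) = 338.56

R = -8T + 25.5 is linear with a = -8, b = 25.5.
σ_T = √5.29 = 2.3.
σ_R = |a|·σ_T = |-8|·2.3 = 18.4.
Var(R) = a²·Var(T) = (-8)²·5.29 = 338.56 (the additive constant 25.5 does not affect variance).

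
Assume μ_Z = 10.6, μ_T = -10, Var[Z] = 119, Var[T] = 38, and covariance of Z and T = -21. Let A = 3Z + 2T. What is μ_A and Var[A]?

μ_A = 11.8, Var[A] = 971

μ_A = 3·μ_Z + 2·μ_T = 3·10.6 + 2·(-10) = 11.8.
Var[A] = a²·Var[Z] + b²·Var[T] + 2ab·covariance of Z and T with a = 3, b = 2.
= 3²·119 + 2²·38 + 2·3·2·(-21)
= 1071 + 152 + (-252) = 971.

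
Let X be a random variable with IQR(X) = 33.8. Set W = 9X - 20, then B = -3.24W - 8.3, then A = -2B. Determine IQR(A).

IQR(W) = |9|·33.8 = 304.2.
IQR(B) = |-3.24|·304.2 = 985.608.
IQR(A) = |-2|·985.608 = 1971.216.

IQR(A) = 1971.216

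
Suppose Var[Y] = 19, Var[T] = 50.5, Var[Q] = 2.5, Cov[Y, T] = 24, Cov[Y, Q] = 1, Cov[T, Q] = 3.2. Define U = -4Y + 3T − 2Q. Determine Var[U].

Var[U] = a²·Var[Y] + b²·Var[T] + c²·Var[Q] + 2ab·Cov[Y, T] + 2ac·Cov[Y, Q] + 2bc·Cov[T, Q], with a = -4, b = 3, c = -2.
= 304 + 454.5 + 10 + (-576) + 16 + (-38.4)
= 170.1.

Var[U] = 170.1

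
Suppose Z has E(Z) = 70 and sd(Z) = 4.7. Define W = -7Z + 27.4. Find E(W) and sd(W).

W = -7Z + 27.4 is linear with a = -7, b = 27.4.
E(W) = a·E(Z) + b = (-7)·70 + 27.4 = -462.6.
sd(W) = |a|·sd(Z) = |-7|·4.7 = 32.9.

E(W) = -462.6, sd(W) = 32.9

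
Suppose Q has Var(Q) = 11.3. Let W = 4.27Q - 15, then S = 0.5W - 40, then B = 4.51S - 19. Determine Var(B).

Var(B) = 1047.67670124425

Var(W) = 4.27²·11.3 = 206.03177.
Var(S) = 0.5²·206.03177 = 51.5079425.
Var(B) = 4.51²·51.5079425 = 1047.67670124425.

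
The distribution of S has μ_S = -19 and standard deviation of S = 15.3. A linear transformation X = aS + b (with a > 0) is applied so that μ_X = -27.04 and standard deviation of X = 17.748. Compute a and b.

standard deviation of X = a·standard deviation of S (a > 0), so a = 17.748/15.3 = 1.16.
μ_X = a·μ_S + b, so b = -27.04 − 1.16·(-19) = -5.

a = 1.16, b = -5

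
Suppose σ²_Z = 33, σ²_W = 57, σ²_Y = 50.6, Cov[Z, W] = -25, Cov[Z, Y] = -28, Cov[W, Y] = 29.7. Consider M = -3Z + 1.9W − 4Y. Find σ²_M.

σ²_M = a²·σ²_Z + b²·σ²_W + c²·σ²_Y + 2ab·Cov[Z, W] + 2ac·Cov[Z, Y] + 2bc·Cov[W, Y], with a = -3, b = 1.9, c = -4.
= 297 + 205.77 + 809.6 + 285 + (-672) + (-451.44)
= 473.93.

σ²_M = 473.93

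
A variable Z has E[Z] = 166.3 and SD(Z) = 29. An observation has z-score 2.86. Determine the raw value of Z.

Z = E[Z] + z·SD(Z) = 166.3 + 2.86·29 = 249.24.

Z = 249.24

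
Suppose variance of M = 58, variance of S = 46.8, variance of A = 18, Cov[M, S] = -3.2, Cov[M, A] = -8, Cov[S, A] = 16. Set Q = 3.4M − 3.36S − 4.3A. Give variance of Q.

variance of Q = 2301.02288

variance of Q = a²·variance of M + b²·variance of S + c²·variance of A + 2ab·Cov[M, S] + 2ac·Cov[M, A] + 2bc·Cov[S, A], with a = 3.4, b = -3.36, c = -4.3.
= 670.48 + 528.35328 + 332.82 + 73.1136 + 233.92 + 462.336
= 2301.02288.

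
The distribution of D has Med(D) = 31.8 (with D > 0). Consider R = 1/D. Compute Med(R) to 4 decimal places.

Med(R) = 0.0314

1/D is monotone on this domain, so Med(R) = 1/(31.8) ≈ 0.0314.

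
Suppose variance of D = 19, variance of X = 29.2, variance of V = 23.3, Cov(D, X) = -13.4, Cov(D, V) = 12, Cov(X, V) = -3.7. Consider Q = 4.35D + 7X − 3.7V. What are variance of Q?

variance of Q = 1098.6245

variance of Q = a²·variance of D + b²·variance of X + c²·variance of V + 2ab·Cov(D, X) + 2ac·Cov(D, V) + 2bc·Cov(X, V), with a = 4.35, b = 7, c = -3.7.
= 359.5275 + 1430.8 + 318.977 + (-816.06) + (-386.28) + 191.66
= 1098.6245.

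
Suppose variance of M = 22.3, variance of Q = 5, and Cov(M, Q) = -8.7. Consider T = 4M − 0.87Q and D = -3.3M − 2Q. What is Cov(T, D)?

Cov(T, D) = -241.0377

By bilinearity, Cov(T, D) = ac·variance of M + bd·variance of Q + (ad+bc)·Cov(M, Q), with a=4, b=-0.87, c=-3.3, d=-2.
ac·variance of M = 4·(-3.3)·22.3 = -294.36
bd·variance of Q = (-0.87)·(-2)·5 = 8.7
(ad+bc)·Cov(M, Q) = (-5.129)·(-8.7) = 44.6223
Cov(T, D) = -294.36 + 8.7 + 44.6223 = -241.0377.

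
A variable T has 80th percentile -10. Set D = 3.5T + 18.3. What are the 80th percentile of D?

80th percentile of D = -16.7

Since a = 3.5 > 0 the transformation is increasing, so the 80th percentile of D = a·(P_{80} of T) + b = 3.5·(-10) + 18.3 = -16.7.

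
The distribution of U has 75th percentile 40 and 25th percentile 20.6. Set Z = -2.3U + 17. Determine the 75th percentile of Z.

Since a = -2.3 < 0 the transformation is decreasing, reversing order: the 75th percentile of Z corresponds to the 25th percentile of U.
So P_{75}(Z) = a·P_{25}(U) + b = (-2.3)·20.6 + 17 = -30.38.

75th percentile of Z = -30.38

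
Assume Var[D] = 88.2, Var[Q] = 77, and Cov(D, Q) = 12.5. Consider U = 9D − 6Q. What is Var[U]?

Var[U] = 8566.2

Var[U] = a²·Var[D] + b²·Var[Q] + 2ab·Cov(D, Q) with a = 9, b = -6.
= 9²·88.2 + (-6)²·77 + 2·9·(-6)·12.5
= 7144.2 + 2772 + (-1350) = 8566.2.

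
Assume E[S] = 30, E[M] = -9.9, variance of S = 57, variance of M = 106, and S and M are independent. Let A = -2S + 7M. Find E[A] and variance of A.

E[A] = (-2)·E[S] + 7·E[M] = (-2)·30 + 7·(-9.9) = -129.3.
variance of A = a²·variance of S + b²·variance of M + 2ab·Cov(S, M) with a = -2, b = 7.
Independence gives Cov(S, M) = 0.
= (-2)²·57 + 7²·106 + 2·(-2)·7·0
= 228 + 5194 + 0 = 5422.

E[A] = -129.3, variance of A = 5422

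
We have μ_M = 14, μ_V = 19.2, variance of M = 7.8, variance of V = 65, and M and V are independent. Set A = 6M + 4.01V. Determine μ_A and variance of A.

μ_A = 160.992, variance of A = 1326.0065

μ_A = 6·μ_M + 4.01·μ_V = 6·14 + 4.01·19.2 = 160.992.
variance of A = a²·variance of M + b²·variance of V + 2ab·Cov[M, V] with a = 6, b = 4.01.
Independence gives Cov[M, V] = 0.
= 6²·7.8 + 4.01²·65 + 2·6·4.01·0
= 280.8 + 1045.2065 + 0 = 1326.0065.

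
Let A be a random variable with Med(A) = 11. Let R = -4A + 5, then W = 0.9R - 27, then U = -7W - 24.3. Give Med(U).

Med(R) = (-4)·11 + 5 = -39.
Med(W) = 0.9·(-39) + (-27) = -62.1.
Med(U) = (-7)·(-62.1) + (-24.3) = 410.4.

Med(U) = 410.4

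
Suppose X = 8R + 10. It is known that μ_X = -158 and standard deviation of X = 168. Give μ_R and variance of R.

From X = 8R + 10: μ_X = a·μ_R + b, so μ_R = (μ_X − b)/a = (-158 − 10)/8 = -21.
variance of X = 168² = 28224.
variance of X = a²·variance of R, so variance of R = 28224/8² = 441.

μ_R = -21, variance of R = 441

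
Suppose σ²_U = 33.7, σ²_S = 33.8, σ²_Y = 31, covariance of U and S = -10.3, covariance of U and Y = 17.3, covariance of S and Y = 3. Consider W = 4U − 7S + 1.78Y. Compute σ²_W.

σ²_W = a²·σ²_U + b²·σ²_S + c²·σ²_Y + 2ab·covariance of U and S + 2ac·covariance of U and Y + 2bc·covariance of S and Y, with a = 4, b = -7, c = 1.78.
= 539.2 + 1656.2 + 98.2204 + 576.8 + 246.352 + (-74.76)
= 3042.0124.

σ²_W = 3042.0124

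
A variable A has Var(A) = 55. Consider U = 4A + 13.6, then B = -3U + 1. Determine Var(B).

Var(U) = 4²·55 = 880.
Var(B) = (-3)²·880 = 7920.

Var(B) = 7920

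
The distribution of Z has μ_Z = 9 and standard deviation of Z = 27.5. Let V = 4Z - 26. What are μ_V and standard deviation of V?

V = 4Z - 26 is linear with a = 4, b = -26.
μ_V = a·μ_Z + b = 4·9 + (-26) = 10.
standard deviation of V = |a|·standard deviation of Z = |4|·27.5 = 110.

μ_V = 10, standard deviation of V = 110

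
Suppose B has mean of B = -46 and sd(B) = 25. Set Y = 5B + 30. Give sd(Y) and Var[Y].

Y = 5B + 30 is linear with a = 5, b = 30.
sd(Y) = |a|·sd(B) = |5|·25 = 125.
Var[B] = 25² = 625.
Var[Y] = a²·Var[B] = 5²·625 = 15625 (the additive constant 30 does not affect variance).

sd(Y) = 125, Var[Y] = 15625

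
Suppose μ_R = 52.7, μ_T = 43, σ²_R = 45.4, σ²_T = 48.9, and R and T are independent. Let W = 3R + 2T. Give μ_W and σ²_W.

μ_W = 3·μ_R + 2·μ_T = 3·52.7 + 2·43 = 244.1.
σ²_W = a²·σ²_R + b²·σ²_T + 2ab·Cov(R, T) with a = 3, b = 2.
Independence gives Cov(R, T) = 0.
= 3²·45.4 + 2²·48.9 + 2·3·2·0
= 408.6 + 195.6 + 0 = 604.2.

μ_W = 244.1, σ²_W = 604.2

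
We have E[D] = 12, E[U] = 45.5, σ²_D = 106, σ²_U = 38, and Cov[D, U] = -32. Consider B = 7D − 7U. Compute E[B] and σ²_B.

E[B] = -234.5, σ²_B = 10192

E[B] = 7·E[D] + (-7)·E[U] = 7·12 + (-7)·45.5 = -234.5.
σ²_B = a²·σ²_D + b²·σ²_U + 2ab·Cov[D, U] with a = 7, b = -7.
= 7²·106 + (-7)²·38 + 2·7·(-7)·(-32)
= 5194 + 1862 + 3136 = 10192.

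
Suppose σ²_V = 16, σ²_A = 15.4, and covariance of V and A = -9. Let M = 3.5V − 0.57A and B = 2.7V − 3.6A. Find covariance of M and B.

By bilinearity, covariance of M and B = ac·σ²_V + bd·σ²_A + (ad+bc)·covariance of V and A, with a=3.5, b=-0.57, c=2.7, d=-3.6.
ac·σ²_V = 3.5·2.7·16 = 151.2
bd·σ²_A = (-0.57)·(-3.6)·15.4 = 31.6008
(ad+bc)·covariance of V and A = (-14.139)·(-9) = 127.251
covariance of M and B = 151.2 + 31.6008 + 127.251 = 310.0518.

covariance of M and B = 310.0518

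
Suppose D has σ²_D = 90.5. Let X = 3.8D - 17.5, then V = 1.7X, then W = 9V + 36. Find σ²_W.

σ²_W = 305913.4938

σ²_X = 3.8²·90.5 = 1306.82.
σ²_V = 1.7²·1306.82 = 3776.7098.
σ²_W = 9²·3776.7098 = 305913.4938.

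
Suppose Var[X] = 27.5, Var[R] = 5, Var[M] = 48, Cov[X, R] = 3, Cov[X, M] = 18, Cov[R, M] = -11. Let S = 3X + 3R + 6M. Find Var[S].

Var[S] = a²·Var[X] + b²·Var[R] + c²·Var[M] + 2ab·Cov[X, R] + 2ac·Cov[X, M] + 2bc·Cov[R, M], with a = 3, b = 3, c = 6.
= 247.5 + 45 + 1728 + 54 + 648 + (-396)
= 2326.5.

Var[S] = 2326.5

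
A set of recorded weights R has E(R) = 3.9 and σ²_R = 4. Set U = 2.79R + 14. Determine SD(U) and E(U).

SD(U) = 5.58, E(U) = 24.881

U = 2.79R + 14 is linear with a = 2.79, b = 14.
SD(R) = √4 = 2.
SD(U) = |a|·SD(R) = |2.79|·2 = 5.58.
E(U) = a·E(R) + b = 2.79·3.9 + 14 = 24.881.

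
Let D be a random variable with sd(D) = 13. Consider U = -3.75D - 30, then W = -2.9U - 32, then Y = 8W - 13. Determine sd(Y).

sd(U) = |-3.75|·13 = 48.75.
sd(W) = |-2.9|·48.75 = 141.375.
sd(Y) = |8|·141.375 = 1131.

sd(Y) = 1131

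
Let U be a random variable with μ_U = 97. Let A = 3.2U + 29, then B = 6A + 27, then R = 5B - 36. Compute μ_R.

μ_R = 10281

μ_A = 3.2·97 + 29 = 339.4.
μ_B = 6·339.4 + 27 = 2063.4.
μ_R = 5·2063.4 + (-36) = 10281.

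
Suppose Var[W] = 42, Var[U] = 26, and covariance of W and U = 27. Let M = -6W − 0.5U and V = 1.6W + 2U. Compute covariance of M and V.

covariance of M and V = -774.8

By bilinearity, covariance of M and V = ac·Var[W] + bd·Var[U] + (ad+bc)·covariance of W and U, with a=-6, b=-0.5, c=1.6, d=2.
ac·Var[W] = (-6)·1.6·42 = -403.2
bd·Var[U] = (-0.5)·2·26 = -26
(ad+bc)·covariance of W and U = (-12.8)·27 = -345.6
covariance of M and V = -403.2 + (-26) + (-345.6) = -774.8.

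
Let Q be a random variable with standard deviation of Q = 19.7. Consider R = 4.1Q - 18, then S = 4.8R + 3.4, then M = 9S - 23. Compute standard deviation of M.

standard deviation of R = |4.1|·19.7 = 80.77.
standard deviation of S = |4.8|·80.77 = 387.696.
standard deviation of M = |9|·387.696 = 3489.264.

standard deviation of M = 3489.264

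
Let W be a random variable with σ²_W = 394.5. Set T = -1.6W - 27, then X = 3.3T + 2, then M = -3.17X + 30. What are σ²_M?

σ²_T = (-1.6)²·394.5 = 1009.92.
σ²_X = 3.3²·1009.92 = 10998.0288.
σ²_M = (-3.17)²·10998.0288 = 110518.09160832.

σ²_M = 110518.09160832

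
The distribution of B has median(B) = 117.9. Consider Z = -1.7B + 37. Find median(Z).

median(Z) = -163.43

A linear map preserves order up to sign, so median(Z) = a·median(B) + b = (-1.7)·117.9 + 37 = -163.43.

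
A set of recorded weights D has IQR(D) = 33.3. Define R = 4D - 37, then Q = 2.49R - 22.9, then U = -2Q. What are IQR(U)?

IQR(R) = |4|·33.3 = 133.2.
IQR(Q) = |2.49|·133.2 = 331.668.
IQR(U) = |-2|·331.668 = 663.336.

IQR(U) = 663.336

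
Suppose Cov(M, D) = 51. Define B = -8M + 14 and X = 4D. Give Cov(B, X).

Cov(B, X) = -1632

Cov(B, X) = a·c·Cov(M, D) = (-8)·4·51 = -1632. Additive constants drop out.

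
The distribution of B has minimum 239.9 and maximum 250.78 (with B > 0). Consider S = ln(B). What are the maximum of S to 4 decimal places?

max(S) = 5.5246

ln(B) is increasing on this domain, so max(S) comes from max(B) = 250.78: max(S) = ln(250.78) ≈ 5.5246.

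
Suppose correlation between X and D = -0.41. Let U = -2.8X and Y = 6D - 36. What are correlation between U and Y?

Linear rescalings preserve |correlation|; the slopes -2.8 and 6 have opposite signs, so the correlation flips sign: correlation between U and Y = −correlation between X and D = 0.41.

correlation between U and Y = 0.41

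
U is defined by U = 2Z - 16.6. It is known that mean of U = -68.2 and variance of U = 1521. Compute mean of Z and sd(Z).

From U = 2Z - 16.6: mean of U = a·mean of Z + b, so mean of Z = (mean of U − b)/a = (-68.2 − (-16.6))/2 = -25.8.
sd(U) = √1521 = 39.
sd(U) = |a|·sd(Z), so sd(Z) = 39/|2| = 19.5.

mean of Z = -25.8, sd(Z) = 19.5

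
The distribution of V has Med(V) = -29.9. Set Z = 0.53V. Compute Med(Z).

Med(Z) = -15.847

A linear map preserves order up to sign, so Med(Z) = a·Med(V) + b = 0.53·(-29.9) = -15.847.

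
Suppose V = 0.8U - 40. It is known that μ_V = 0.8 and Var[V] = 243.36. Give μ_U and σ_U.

μ_U = 51, σ_U = 19.5

From V = 0.8U - 40: μ_V = a·μ_U + b, so μ_U = (μ_V − b)/a = (0.8 − (-40))/0.8 = 51.
σ_V = √243.36 = 15.6.
σ_V = |a|·σ_U, so σ_U = 15.6/|0.8| = 19.5.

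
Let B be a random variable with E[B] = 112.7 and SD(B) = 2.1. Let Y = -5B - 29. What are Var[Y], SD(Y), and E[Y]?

Y = -5B - 29 is linear with a = -5, b = -29.
Var[B] = 2.1² = 4.41.
Var[Y] = a²·Var[B] = (-5)²·4.41 = 110.25 (the additive constant -29 does not affect variance).
SD(Y) = |a|·SD(B) = |-5|·2.1 = 10.5.
E[Y] = a·E[B] + b = (-5)·112.7 + (-29) = -592.5.

Var[Y] = 110.25, SD(Y) = 10.5, E[Y] = -592.5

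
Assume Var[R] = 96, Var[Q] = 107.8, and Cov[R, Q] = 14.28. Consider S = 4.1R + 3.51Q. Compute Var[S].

Var[S] = 3352.87374

Var[S] = a²·Var[R] + b²·Var[Q] + 2ab·Cov[R, Q] with a = 4.1, b = 3.51.
= 4.1²·96 + 3.51²·107.8 + 2·4.1·3.51·14.28
= 1613.76 + 1328.10678 + 411.00696 = 3352.87374.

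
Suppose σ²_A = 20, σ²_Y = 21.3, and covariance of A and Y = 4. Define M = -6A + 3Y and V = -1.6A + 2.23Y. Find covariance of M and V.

covariance of M and V = 261.777

By bilinearity, covariance of M and V = ac·σ²_A + bd·σ²_Y + (ad+bc)·covariance of A and Y, with a=-6, b=3, c=-1.6, d=2.23.
ac·σ²_A = (-6)·(-1.6)·20 = 192
bd·σ²_Y = 3·2.23·21.3 = 142.497
(ad+bc)·covariance of A and Y = (-18.18)·4 = -72.72
covariance of M and V = 192 + 142.497 + (-72.72) = 261.777.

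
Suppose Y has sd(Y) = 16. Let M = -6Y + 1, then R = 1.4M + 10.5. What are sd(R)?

sd(R) = 134.4

sd(M) = |-6|·16 = 96.
sd(R) = |1.4|·96 = 134.4.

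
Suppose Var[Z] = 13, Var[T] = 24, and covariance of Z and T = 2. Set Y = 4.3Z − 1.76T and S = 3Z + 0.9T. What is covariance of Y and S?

By bilinearity, covariance of Y and S = ac·Var[Z] + bd·Var[T] + (ad+bc)·covariance of Z and T, with a=4.3, b=-1.76, c=3, d=0.9.
ac·Var[Z] = 4.3·3·13 = 167.7
bd·Var[T] = (-1.76)·0.9·24 = -38.016
(ad+bc)·covariance of Z and T = (-1.41)·2 = -2.82
covariance of Y and S = 167.7 + (-38.016) + (-2.82) = 126.864.

covariance of Y and S = 126.864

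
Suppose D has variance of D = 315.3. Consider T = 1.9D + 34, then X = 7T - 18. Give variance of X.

variance of T = 1.9²·315.3 = 1138.233.
variance of X = 7²·1138.233 = 55773.417.

variance of X = 55773.417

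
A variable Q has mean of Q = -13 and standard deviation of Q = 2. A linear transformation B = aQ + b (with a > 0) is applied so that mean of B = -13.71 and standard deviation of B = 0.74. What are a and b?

standard deviation of B = a·standard deviation of Q (a > 0), so a = 0.74/2 = 0.37.
mean of B = a·mean of Q + b, so b = -13.71 − 0.37·(-13) = -8.9.

a = 0.37, b = -8.9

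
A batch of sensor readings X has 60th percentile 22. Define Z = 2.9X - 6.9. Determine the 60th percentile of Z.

60th percentile of Z = 56.9

Since a = 2.9 > 0 the transformation is increasing, so the 60th percentile of Z = a·(P_{60} of X) + b = 2.9·22 + (-6.9) = 56.9.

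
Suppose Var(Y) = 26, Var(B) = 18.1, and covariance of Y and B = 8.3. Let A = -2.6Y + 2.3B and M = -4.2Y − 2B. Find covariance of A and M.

covariance of A and M = 163.642

By bilinearity, covariance of A and M = ac·Var(Y) + bd·Var(B) + (ad+bc)·covariance of Y and B, with a=-2.6, b=2.3, c=-4.2, d=-2.
ac·Var(Y) = (-2.6)·(-4.2)·26 = 283.92
bd·Var(B) = 2.3·(-2)·18.1 = -83.26
(ad+bc)·covariance of Y and B = (-4.46)·8.3 = -37.018
covariance of A and M = 283.92 + (-83.26) + (-37.018) = 163.642.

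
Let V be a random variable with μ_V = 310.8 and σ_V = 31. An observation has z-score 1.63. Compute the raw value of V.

V = 361.33

V = μ_V + z·σ_V = 310.8 + 1.63·31 = 361.33.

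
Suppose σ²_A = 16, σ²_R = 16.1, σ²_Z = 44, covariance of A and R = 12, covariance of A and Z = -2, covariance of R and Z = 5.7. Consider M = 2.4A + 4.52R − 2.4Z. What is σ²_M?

σ²_M = a²·σ²_A + b²·σ²_R + c²·σ²_Z + 2ab·covariance of A and R + 2ac·covariance of A and Z + 2bc·covariance of R and Z, with a = 2.4, b = 4.52, c = -2.4.
= 92.16 + 328.92944 + 253.44 + 260.352 + 23.04 + (-123.6672)
= 834.25424.

σ²_M = 834.25424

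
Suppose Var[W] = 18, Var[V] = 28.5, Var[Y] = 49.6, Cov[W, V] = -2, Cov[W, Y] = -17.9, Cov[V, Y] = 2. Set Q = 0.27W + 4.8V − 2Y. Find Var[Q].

Var[Q] = 832.1002

Var[Q] = a²·Var[W] + b²·Var[V] + c²·Var[Y] + 2ab·Cov[W, V] + 2ac·Cov[W, Y] + 2bc·Cov[V, Y], with a = 0.27, b = 4.8, c = -2.
= 1.3122 + 656.64 + 198.4 + (-5.184) + 19.332 + (-38.4)
= 832.1002.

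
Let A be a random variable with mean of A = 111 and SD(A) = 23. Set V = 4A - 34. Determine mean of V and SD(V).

V = 4A - 34 is linear with a = 4, b = -34.
mean of V = a·mean of A + b = 4·111 + (-34) = 410.
SD(V) = |a|·SD(A) = |4|·23 = 92.

mean of V = 410, SD(V) = 92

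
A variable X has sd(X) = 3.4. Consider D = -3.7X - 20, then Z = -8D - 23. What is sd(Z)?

sd(Z) = 100.64

sd(D) = |-3.7|·3.4 = 12.58.
sd(Z) = |-8|·12.58 = 100.64.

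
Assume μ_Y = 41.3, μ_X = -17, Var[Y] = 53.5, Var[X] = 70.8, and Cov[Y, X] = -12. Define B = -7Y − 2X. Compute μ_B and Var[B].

μ_B = -255.1, Var[B] = 2568.7

μ_B = (-7)·μ_Y + (-2)·μ_X = (-7)·41.3 + (-2)·(-17) = -255.1.
Var[B] = a²·Var[Y] + b²·Var[X] + 2ab·Cov[Y, X] with a = -7, b = -2.
= (-7)²·53.5 + (-2)²·70.8 + 2·(-7)·(-2)·(-12)
= 2621.5 + 283.2 + (-336) = 2568.7.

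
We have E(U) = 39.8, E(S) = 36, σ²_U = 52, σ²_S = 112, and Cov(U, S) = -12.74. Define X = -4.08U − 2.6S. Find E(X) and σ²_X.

E(X) = -255.984, σ²_X = 1352.44096

E(X) = (-4.08)·E(U) + (-2.6)·E(S) = (-4.08)·39.8 + (-2.6)·36 = -255.984.
σ²_X = a²·σ²_U + b²·σ²_S + 2ab·Cov(U, S) with a = -4.08, b = -2.6.
= (-4.08)²·52 + (-2.6)²·112 + 2·(-4.08)·(-2.6)·(-12.74)
= 865.6128 + 757.12 + (-270.29184) = 1352.44096.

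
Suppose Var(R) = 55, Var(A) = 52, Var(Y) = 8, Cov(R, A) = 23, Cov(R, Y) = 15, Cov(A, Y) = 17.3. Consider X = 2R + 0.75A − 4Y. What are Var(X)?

Var(X) = a²·Var(R) + b²·Var(A) + c²·Var(Y) + 2ab·Cov(R, A) + 2ac·Cov(R, Y) + 2bc·Cov(A, Y), with a = 2, b = 0.75, c = -4.
= 220 + 29.25 + 128 + 69 + (-240) + (-103.8)
= 102.45.

Var(X) = 102.45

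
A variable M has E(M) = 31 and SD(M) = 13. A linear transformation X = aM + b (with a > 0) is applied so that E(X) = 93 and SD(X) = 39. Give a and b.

SD(X) = a·SD(M) (a > 0), so a = 39/13 = 3.
E(X) = a·E(M) + b, so b = 93 − 3·31 = 0.

a = 3, b = 0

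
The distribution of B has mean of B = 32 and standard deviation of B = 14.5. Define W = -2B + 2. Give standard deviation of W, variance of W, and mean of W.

standard deviation of W = 29, variance of W = 841, mean of W = -62

W = -2B + 2 is linear with a = -2, b = 2.
standard deviation of W = |a|·standard deviation of B = |-2|·14.5 = 29.
variance of B = 14.5² = 210.25.
variance of W = a²·variance of B = (-2)²·210.25 = 841 (the additive constant 2 does not affect variance).
mean of W = a·mean of B + b = (-2)·32 + 2 = -62.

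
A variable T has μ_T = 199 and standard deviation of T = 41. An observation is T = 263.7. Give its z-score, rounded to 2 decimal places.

z = 1.58

z = (T − μ_T) / standard deviation of T = (263.7 − 199) / 41 ≈ 1.58.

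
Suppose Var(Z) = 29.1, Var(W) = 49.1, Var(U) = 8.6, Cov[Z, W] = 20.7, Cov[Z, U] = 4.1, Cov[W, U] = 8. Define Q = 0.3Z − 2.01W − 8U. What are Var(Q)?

Var(Q) = a²·Var(Z) + b²·Var(W) + c²·Var(U) + 2ab·Cov[Z, W] + 2ac·Cov[Z, U] + 2bc·Cov[W, U], with a = 0.3, b = -2.01, c = -8.
= 2.619 + 198.36891 + 550.4 + (-24.9642) + (-19.68) + 257.28
= 964.02371.

Var(Q) = 964.02371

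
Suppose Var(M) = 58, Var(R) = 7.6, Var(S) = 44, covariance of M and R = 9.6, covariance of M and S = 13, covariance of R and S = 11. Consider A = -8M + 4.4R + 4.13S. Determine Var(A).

Var(A) = a²·Var(M) + b²·Var(R) + c²·Var(S) + 2ab·covariance of M and R + 2ac·covariance of M and S + 2bc·covariance of R and S, with a = -8, b = 4.4, c = 4.13.
= 3712 + 147.136 + 750.5036 + (-675.84) + (-859.04) + 399.784
= 3474.5436.

Var(A) = 3474.5436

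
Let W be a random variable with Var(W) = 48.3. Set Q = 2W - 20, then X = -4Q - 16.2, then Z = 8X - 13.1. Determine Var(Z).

Var(Z) = 197836.8

Var(Q) = 2²·48.3 = 193.2.
Var(X) = (-4)²·193.2 = 3091.2.
Var(Z) = 8²·3091.2 = 197836.8.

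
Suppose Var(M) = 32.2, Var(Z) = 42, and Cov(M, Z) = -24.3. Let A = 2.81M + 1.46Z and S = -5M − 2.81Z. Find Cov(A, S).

By bilinearity, Cov(A, S) = ac·Var(M) + bd·Var(Z) + (ad+bc)·Cov(M, Z), with a=2.81, b=1.46, c=-5, d=-2.81.
ac·Var(M) = 2.81·(-5)·32.2 = -452.41
bd·Var(Z) = 1.46·(-2.81)·42 = -172.3092
(ad+bc)·Cov(M, Z) = (-15.1961)·(-24.3) = 369.26523
Cov(A, S) = -452.41 + (-172.3092) + 369.26523 = -255.45397.

Cov(A, S) = -255.45397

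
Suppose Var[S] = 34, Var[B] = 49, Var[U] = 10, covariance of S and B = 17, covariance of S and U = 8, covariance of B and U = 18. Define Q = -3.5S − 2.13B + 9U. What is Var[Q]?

Var[Q] = a²·Var[S] + b²·Var[B] + c²·Var[U] + 2ab·covariance of S and B + 2ac·covariance of S and U + 2bc·covariance of B and U, with a = -3.5, b = -2.13, c = 9.
= 416.5 + 222.3081 + 810 + 253.47 + (-504) + (-690.12)
= 508.1581.

Var[Q] = 508.1581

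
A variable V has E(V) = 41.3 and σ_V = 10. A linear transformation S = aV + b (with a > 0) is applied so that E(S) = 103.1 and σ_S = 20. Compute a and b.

a = 2, b = 20.5

σ_S = a·σ_V (a > 0), so a = 20/10 = 2.
E(S) = a·E(V) + b, so b = 103.1 − 2·41.3 = 20.5.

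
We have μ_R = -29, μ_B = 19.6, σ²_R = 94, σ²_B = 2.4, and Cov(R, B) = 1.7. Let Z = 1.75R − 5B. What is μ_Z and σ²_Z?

μ_Z = 1.75·μ_R + (-5)·μ_B = 1.75·(-29) + (-5)·19.6 = -148.75.
σ²_Z = a²·σ²_R + b²·σ²_B + 2ab·Cov(R, B) with a = 1.75, b = -5.
= 1.75²·94 + (-5)²·2.4 + 2·1.75·(-5)·1.7
= 287.875 + 60 + (-29.75) = 318.125.

μ_Z = -148.75, σ²_Z = 318.125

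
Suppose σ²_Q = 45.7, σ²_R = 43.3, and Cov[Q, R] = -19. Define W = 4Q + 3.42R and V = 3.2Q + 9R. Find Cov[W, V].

By bilinearity, Cov[W, V] = ac·σ²_Q + bd·σ²_R + (ad+bc)·Cov[Q, R], with a=4, b=3.42, c=3.2, d=9.
ac·σ²_Q = 4·3.2·45.7 = 584.96
bd·σ²_R = 3.42·9·43.3 = 1332.774
(ad+bc)·Cov[Q, R] = (46.944)·(-19) = -891.936
Cov[W, V] = 584.96 + 1332.774 + (-891.936) = 1025.798.

Cov[W, V] = 1025.798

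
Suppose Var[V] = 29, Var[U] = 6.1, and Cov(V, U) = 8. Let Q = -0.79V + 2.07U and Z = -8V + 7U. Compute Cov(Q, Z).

Cov(Q, Z) = 94.949

By bilinearity, Cov(Q, Z) = ac·Var[V] + bd·Var[U] + (ad+bc)·Cov(V, U), with a=-0.79, b=2.07, c=-8, d=7.
ac·Var[V] = (-0.79)·(-8)·29 = 183.28
bd·Var[U] = 2.07·7·6.1 = 88.389
(ad+bc)·Cov(V, U) = (-22.09)·8 = -176.72
Cov(Q, Z) = 183.28 + 88.389 + (-176.72) = 94.949.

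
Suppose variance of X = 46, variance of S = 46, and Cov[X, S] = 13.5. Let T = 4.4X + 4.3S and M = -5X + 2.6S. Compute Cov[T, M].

Cov[T, M] = -633.53

By bilinearity, Cov[T, M] = ac·variance of X + bd·variance of S + (ad+bc)·Cov[X, S], with a=4.4, b=4.3, c=-5, d=2.6.
ac·variance of X = 4.4·(-5)·46 = -1012
bd·variance of S = 4.3·2.6·46 = 514.28
(ad+bc)·Cov[X, S] = (-10.06)·13.5 = -135.81
Cov[T, M] = -1012 + 514.28 + (-135.81) = -633.53.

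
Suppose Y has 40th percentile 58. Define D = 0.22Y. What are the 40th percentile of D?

40th percentile of D = 12.76

Since a = 0.22 > 0 the transformation is increasing, so the 40th percentile of D = a·(P_{40} of Y) + b = 0.22·58 = 12.76.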